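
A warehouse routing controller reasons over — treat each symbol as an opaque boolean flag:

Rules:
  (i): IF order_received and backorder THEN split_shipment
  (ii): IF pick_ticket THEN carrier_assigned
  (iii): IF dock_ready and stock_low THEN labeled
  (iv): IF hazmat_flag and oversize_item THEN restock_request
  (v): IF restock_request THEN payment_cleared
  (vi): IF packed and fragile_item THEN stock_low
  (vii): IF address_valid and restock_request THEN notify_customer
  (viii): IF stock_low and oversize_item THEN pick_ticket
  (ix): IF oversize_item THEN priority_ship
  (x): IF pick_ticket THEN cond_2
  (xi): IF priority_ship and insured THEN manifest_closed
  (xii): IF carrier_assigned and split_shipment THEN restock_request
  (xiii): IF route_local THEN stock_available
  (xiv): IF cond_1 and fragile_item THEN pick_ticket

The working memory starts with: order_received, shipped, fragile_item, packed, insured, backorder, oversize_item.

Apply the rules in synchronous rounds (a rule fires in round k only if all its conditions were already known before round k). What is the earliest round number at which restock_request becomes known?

4

Round 1: (i) [IF order_received and backorder THEN split_shipment]; (vi) [IF packed and fragile_item THEN stock_low]; (ix) [IF oversize_item THEN priority_ship]. Adds split_shipment, stock_low, priority_ship.
Round 2: (viii) [IF stock_low and oversize_item THEN pick_ticket]; (xi) [IF priority_ship and insured THEN manifest_closed]. Adds pick_ticket, manifest_closed.
Round 3: (ii) [IF pick_ticket THEN carrier_assigned]; (x) [IF pick_ticket THEN cond_2]. Adds carrier_assigned, cond_2.
Round 4: (xii) [IF carrier_assigned and split_shipment THEN restock_request]. Adds restock_request.
restock_request first appears in round 4.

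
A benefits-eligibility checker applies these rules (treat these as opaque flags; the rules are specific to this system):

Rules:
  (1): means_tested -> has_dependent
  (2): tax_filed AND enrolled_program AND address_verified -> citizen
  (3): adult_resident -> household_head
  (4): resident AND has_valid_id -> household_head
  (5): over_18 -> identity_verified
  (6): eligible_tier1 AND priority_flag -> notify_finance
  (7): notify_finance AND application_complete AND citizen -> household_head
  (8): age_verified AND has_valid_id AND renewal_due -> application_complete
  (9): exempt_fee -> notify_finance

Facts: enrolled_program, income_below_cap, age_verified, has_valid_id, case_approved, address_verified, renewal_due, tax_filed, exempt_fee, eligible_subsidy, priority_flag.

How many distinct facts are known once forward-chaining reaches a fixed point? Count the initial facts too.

Round 1: (2) [tax_filed AND enrolled_program AND address_verified -> citizen]; (8) [age_verified AND has_valid_id AND renewal_due -> application_complete]; (9) [exempt_fee -> notify_finance]. Adds citizen, application_complete, notify_finance.
Round 2: (7) [notify_finance AND application_complete AND citizen -> household_head]. Adds household_head.
Closure: {address_verified, age_verified, application_complete, case_approved, citizen, eligible_subsidy, enrolled_program, exempt_fee, has_valid_id, household_head, income_below_cap, notify_finance, priority_flag, renewal_due, tax_filed} — 15 facts.

15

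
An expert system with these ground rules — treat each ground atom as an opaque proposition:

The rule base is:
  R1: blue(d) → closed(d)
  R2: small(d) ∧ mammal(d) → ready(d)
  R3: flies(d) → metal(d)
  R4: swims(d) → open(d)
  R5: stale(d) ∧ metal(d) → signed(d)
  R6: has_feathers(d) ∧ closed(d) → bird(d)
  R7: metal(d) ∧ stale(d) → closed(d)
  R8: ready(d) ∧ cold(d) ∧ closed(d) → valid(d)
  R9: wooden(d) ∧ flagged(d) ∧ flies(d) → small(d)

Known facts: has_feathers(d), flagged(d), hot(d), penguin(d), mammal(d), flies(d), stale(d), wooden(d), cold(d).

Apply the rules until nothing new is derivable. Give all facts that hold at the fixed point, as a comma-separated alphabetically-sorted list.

[1] R3 [flies(d) → metal(d)]; R9 [wooden(d) ∧ flagged(d) ∧ flies(d) → small(d)]. ⇒ new: metal(d), small(d).
[2] R2 [small(d) ∧ mammal(d) → ready(d)]; R5 [stale(d) ∧ metal(d) → signed(d)]; R7 [metal(d) ∧ stale(d) → closed(d)]. ⇒ new: ready(d), signed(d), closed(d).
[3] R6 [has_feathers(d) ∧ closed(d) → bird(d)]; R8 [ready(d) ∧ cold(d) ∧ closed(d) → valid(d)]. ⇒ new: bird(d), valid(d).

bird(d), closed(d), cold(d), flagged(d), flies(d), has_feathers(d), hot(d), mammal(d), metal(d), penguin(d), ready(d), signed(d), small(d), stale(d), valid(d), wooden(d)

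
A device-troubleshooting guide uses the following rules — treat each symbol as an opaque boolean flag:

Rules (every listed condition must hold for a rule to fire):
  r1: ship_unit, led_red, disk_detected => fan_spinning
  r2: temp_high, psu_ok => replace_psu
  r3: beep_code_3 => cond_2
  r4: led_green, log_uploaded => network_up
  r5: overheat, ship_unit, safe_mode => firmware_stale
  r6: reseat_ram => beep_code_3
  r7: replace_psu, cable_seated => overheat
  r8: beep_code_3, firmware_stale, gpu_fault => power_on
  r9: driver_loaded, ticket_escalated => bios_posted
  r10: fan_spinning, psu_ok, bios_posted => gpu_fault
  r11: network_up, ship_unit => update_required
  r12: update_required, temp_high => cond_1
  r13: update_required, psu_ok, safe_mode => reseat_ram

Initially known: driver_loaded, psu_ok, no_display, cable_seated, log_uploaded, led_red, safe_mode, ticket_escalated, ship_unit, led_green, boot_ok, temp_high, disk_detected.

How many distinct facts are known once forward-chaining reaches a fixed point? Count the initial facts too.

Round 1: r1 [ship_unit, led_red, disk_detected => fan_spinning]; r2 [temp_high, psu_ok => replace_psu]; r4 [led_green, log_uploaded => network_up]; r9 [driver_loaded, ticket_escalated => bios_posted]. New: fan_spinning, replace_psu, network_up, bios_posted.
Round 2: r7 [replace_psu, cable_seated => overheat]; r10 [fan_spinning, psu_ok, bios_posted => gpu_fault]; r11 [network_up, ship_unit => update_required]. New: overheat, gpu_fault, update_required.
Round 3: r5 [overheat, ship_unit, safe_mode => firmware_stale]; r12 [update_required, temp_high => cond_1]; r13 [update_required, psu_ok, safe_mode => reseat_ram]. New: firmware_stale, cond_1, reseat_ram.
Round 4: r6 [reseat_ram => beep_code_3]. New: beep_code_3.
Round 5: r3 [beep_code_3 => cond_2]; r8 [beep_code_3, firmware_stale, gpu_fault => power_on]. New: cond_2, power_on.
Closure: {beep_code_3, bios_posted, boot_ok, cable_seated, cond_1, cond_2, disk_detected, driver_loaded, fan_spinning, firmware_stale, gpu_fault, led_green, led_red, log_uploaded, network_up, no_display, overheat, power_on, psu_ok, replace_psu, reseat_ram, safe_mode, ship_unit, temp_high, ticket_escalated, update_required} — 26 facts.

26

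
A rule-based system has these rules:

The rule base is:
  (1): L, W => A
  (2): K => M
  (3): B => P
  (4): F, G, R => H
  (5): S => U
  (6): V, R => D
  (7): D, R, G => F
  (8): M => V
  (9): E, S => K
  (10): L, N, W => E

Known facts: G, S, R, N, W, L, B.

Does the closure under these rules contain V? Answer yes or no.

yes

Round 1: (1) [L, W => A]; (3) [B => P]; (5) [S => U]; (10) [L, N, W => E]. Adds A, P, U, E.
Round 2: (9) [E, S => K]. Adds K.
Round 3: (2) [K => M]. Adds M.
Round 4: (8) [M => V]. Adds V.
Round 5: (6) [V, R => D]. Adds D.
Round 6: (7) [D, R, G => F]. Adds F.
Round 7: (4) [F, G, R => H]. Adds H.
V appears in round 4, so it is derivable.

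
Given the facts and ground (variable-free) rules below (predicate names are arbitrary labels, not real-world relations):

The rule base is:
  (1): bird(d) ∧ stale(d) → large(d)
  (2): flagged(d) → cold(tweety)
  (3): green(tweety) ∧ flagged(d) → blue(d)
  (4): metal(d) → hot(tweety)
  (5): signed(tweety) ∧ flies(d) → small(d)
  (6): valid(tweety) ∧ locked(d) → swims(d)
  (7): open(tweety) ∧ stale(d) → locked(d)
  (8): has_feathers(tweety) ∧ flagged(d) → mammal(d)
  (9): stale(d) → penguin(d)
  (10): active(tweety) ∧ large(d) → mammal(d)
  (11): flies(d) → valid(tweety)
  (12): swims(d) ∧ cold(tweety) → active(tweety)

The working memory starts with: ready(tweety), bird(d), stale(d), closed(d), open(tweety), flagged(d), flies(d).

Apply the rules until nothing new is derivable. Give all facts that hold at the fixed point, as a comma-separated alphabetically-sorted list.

[1] (1) [bird(d) ∧ stale(d) → large(d)]; (2) [flagged(d) → cold(tweety)]; (7) [open(tweety) ∧ stale(d) → locked(d)]; (9) [stale(d) → penguin(d)]; (11) [flies(d) → valid(tweety)]. ⇒ new: large(d), cold(tweety), locked(d), penguin(d), valid(tweety).
[2] (6) [valid(tweety) ∧ locked(d) → swims(d)]. ⇒ new: swims(d).
[3] (12) [swims(d) ∧ cold(tweety) → active(tweety)]. ⇒ new: active(tweety).
[4] (10) [active(tweety) ∧ large(d) → mammal(d)]. ⇒ new: mammal(d).

active(tweety), bird(d), closed(d), cold(tweety), flagged(d), flies(d), large(d), locked(d), mammal(d), open(tweety), penguin(d), ready(tweety), stale(d), swims(d), valid(tweety)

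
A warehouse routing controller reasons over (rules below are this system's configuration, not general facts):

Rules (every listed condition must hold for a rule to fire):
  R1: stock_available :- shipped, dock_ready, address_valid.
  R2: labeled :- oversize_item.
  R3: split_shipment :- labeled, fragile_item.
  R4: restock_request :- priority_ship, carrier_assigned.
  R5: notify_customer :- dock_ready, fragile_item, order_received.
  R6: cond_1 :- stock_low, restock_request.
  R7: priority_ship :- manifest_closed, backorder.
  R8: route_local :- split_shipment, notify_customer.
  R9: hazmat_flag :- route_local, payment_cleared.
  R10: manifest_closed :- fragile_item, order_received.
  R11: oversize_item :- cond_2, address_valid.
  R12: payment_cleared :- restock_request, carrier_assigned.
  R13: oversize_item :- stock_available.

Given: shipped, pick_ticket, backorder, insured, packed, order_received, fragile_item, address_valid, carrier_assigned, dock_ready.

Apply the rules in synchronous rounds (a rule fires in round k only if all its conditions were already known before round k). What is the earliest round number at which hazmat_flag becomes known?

Round 1 — R1, R5, R10, derive stock_available, notify_customer, manifest_closed.
Round 2 — R7, R13, derive priority_ship, oversize_item.
Round 3 — R2, R4, derive labeled, restock_request.
Round 4 — R3, R12, derive split_shipment, payment_cleared.
Round 5 — R8, derive route_local.
Round 6 — R9, derive hazmat_flag.
hazmat_flag first appears in round 6.

6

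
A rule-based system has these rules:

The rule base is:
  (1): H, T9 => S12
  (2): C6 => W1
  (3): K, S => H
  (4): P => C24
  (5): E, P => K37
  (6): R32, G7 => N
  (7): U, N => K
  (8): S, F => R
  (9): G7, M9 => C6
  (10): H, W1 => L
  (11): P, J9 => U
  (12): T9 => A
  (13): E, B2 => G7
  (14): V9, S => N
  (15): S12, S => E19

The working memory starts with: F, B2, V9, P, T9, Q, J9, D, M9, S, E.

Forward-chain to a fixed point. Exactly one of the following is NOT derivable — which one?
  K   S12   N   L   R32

R32

Round 1 fires (4), (5), (8), (11), (12), (13), (14), giving C24, K37, R, U, A, G7, N.
Round 2 fires (7), (9), giving K, C6.
Round 3 fires (2), (3), giving W1, H.
Round 4 fires (1), (10), giving S12, L.
Round 5 fires (15), giving E19.
Derived: N (round 1), K (round 2), L (round 4), S12 (round 4). R32 never appears in any round.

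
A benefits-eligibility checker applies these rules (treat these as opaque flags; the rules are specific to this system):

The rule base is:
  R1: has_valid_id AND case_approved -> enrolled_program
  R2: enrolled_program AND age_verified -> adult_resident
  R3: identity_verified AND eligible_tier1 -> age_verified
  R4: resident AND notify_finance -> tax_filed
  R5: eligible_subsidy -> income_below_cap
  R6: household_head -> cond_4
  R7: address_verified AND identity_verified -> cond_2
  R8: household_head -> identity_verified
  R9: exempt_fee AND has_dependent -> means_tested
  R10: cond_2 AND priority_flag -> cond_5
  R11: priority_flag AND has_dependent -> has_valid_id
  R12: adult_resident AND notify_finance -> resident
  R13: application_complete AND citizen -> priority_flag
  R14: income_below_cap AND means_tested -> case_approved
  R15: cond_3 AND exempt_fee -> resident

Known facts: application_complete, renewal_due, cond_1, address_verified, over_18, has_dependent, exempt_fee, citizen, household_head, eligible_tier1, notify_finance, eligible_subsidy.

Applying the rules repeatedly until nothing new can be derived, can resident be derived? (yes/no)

yes

Round 1: R5 [eligible_subsidy -> income_below_cap]; R6 [household_head -> cond_4]; R8 [household_head -> identity_verified]; R9 [exempt_fee AND has_dependent -> means_tested]; R13 [application_complete AND citizen -> priority_flag]. New: income_below_cap, cond_4, identity_verified, means_tested, priority_flag.
Round 2: R3 [identity_verified AND eligible_tier1 -> age_verified]; R7 [address_verified AND identity_verified -> cond_2]; R11 [priority_flag AND has_dependent -> has_valid_id]; R14 [income_below_cap AND means_tested -> case_approved]. New: age_verified, cond_2, has_valid_id, case_approved.
Round 3: R1 [has_valid_id AND case_approved -> enrolled_program]; R10 [cond_2 AND priority_flag -> cond_5]. New: enrolled_program, cond_5.
Round 4: R2 [enrolled_program AND age_verified -> adult_resident]. New: adult_resident.
Round 5: R12 [adult_resident AND notify_finance -> resident]. New: resident.
Round 6: R4 [resident AND notify_finance -> tax_filed]. New: tax_filed.
resident appears in round 5, so it is derivable.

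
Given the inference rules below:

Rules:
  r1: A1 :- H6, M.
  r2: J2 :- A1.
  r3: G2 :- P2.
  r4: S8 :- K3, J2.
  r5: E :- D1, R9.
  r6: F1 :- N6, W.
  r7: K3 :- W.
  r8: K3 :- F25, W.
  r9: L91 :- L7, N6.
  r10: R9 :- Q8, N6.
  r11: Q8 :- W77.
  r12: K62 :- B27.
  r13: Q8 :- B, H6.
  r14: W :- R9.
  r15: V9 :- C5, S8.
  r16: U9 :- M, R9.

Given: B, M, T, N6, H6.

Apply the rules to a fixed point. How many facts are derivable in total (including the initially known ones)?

14

[1] r1 [A1 :- H6, M.]; r13 [Q8 :- B, H6.]. ⇒ new: A1, Q8.
[2] r2 [J2 :- A1.]; r10 [R9 :- Q8, N6.]. ⇒ new: J2, R9.
[3] r14 [W :- R9.]; r16 [U9 :- M, R9.]. ⇒ new: W, U9.
[4] r6 [F1 :- N6, W.]; r7 [K3 :- W.]. ⇒ new: F1, K3.
[5] r4 [S8 :- K3, J2.]. ⇒ new: S8.
Closure: {A1, B, F1, H6, J2, K3, M, N6, Q8, R9, S8, T, U9, W} — 14 facts.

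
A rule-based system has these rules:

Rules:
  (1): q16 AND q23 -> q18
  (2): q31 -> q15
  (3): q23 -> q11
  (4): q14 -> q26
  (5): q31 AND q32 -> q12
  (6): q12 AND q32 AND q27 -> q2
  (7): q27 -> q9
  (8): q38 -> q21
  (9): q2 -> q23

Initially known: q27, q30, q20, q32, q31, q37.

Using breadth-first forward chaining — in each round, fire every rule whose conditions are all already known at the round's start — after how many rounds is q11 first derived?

Round 1: (2) [q31 -> q15]; (5) [q31 AND q32 -> q12]; (7) [q27 -> q9]. New: q15, q12, q9.
Round 2: (6) [q12 AND q32 AND q27 -> q2]. New: q2.
Round 3: (9) [q2 -> q23]. New: q23.
Round 4: (3) [q23 -> q11]. New: q11.
q11 first appears in round 4.

4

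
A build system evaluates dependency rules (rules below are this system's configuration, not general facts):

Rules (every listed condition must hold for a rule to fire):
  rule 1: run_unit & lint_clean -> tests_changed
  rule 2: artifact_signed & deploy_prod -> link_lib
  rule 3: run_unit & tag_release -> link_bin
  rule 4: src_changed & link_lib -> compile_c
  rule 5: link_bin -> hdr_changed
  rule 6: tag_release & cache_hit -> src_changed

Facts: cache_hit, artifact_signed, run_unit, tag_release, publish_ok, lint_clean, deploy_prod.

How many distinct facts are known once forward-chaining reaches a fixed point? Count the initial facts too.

13

[1] rule 1 [run_unit & lint_clean -> tests_changed]; rule 2 [artifact_signed & deploy_prod -> link_lib]; rule 3 [run_unit & tag_release -> link_bin]; rule 6 [tag_release & cache_hit -> src_changed]. ⇒ new: tests_changed, link_lib, link_bin, src_changed.
[2] rule 4 [src_changed & link_lib -> compile_c]; rule 5 [link_bin -> hdr_changed]. ⇒ new: compile_c, hdr_changed.
Closure: {artifact_signed, cache_hit, compile_c, deploy_prod, hdr_changed, link_bin, link_lib, lint_clean, publish_ok, run_unit, src_changed, tag_release, tests_changed} — 13 facts.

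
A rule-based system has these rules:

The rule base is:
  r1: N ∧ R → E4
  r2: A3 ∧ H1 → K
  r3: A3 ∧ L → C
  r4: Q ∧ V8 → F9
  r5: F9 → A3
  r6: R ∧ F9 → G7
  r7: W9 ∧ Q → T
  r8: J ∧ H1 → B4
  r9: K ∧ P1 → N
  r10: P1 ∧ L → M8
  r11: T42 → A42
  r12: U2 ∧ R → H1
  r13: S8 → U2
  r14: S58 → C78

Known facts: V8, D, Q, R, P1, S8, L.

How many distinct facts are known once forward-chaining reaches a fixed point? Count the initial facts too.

17

Round 1: r4 [Q ∧ V8 → F9]; r10 [P1 ∧ L → M8]; r13 [S8 → U2]. Adds F9, M8, U2.
Round 2: r5 [F9 → A3]; r6 [R ∧ F9 → G7]; r12 [U2 ∧ R → H1]. Adds A3, G7, H1.
Round 3: r2 [A3 ∧ H1 → K]; r3 [A3 ∧ L → C]. Adds K, C.
Round 4: r9 [K ∧ P1 → N]. Adds N.
Round 5: r1 [N ∧ R → E4]. Adds E4.
Closure: {A3, C, D, E4, F9, G7, H1, K, L, M8, N, P1, Q, R, S8, U2, V8} — 17 facts.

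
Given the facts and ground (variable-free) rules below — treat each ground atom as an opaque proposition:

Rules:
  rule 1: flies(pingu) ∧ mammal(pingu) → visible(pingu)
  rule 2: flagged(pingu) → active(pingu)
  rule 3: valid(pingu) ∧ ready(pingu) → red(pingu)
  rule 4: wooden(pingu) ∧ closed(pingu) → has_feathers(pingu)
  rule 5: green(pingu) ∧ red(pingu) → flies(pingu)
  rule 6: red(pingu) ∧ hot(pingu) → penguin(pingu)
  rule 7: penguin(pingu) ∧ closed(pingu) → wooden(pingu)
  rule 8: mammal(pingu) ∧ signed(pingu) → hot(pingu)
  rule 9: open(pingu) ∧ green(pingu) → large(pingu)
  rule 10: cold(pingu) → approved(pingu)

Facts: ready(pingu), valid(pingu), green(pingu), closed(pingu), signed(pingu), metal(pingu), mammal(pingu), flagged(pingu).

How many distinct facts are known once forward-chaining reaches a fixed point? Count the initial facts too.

16

Round 1 fires rule 2, rule 3, rule 8, giving active(pingu), red(pingu), hot(pingu).
Round 2 fires rule 5, rule 6, giving flies(pingu), penguin(pingu).
Round 3 fires rule 1, rule 7, giving visible(pingu), wooden(pingu).
Round 4 fires rule 4, giving has_feathers(pingu).
Closure: {active(pingu), closed(pingu), flagged(pingu), flies(pingu), green(pingu), has_feathers(pingu), hot(pingu), mammal(pingu), metal(pingu), penguin(pingu), ready(pingu), red(pingu), signed(pingu), valid(pingu), visible(pingu), wooden(pingu)} — 16 facts.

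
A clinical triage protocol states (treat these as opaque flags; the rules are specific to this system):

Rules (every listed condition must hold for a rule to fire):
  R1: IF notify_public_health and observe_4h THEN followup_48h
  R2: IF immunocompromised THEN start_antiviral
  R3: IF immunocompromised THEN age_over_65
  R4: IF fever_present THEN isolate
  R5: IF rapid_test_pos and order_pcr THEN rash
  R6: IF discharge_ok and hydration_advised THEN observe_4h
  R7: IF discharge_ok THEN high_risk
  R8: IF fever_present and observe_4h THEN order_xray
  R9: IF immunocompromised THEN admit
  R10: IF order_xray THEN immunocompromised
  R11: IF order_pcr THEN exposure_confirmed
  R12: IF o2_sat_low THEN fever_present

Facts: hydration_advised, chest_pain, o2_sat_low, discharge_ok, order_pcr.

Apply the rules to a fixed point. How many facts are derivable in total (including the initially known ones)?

15

Round 1: R6 [IF discharge_ok and hydration_advised THEN observe_4h]; R7 [IF discharge_ok THEN high_risk]; R11 [IF order_pcr THEN exposure_confirmed]; R12 [IF o2_sat_low THEN fever_present]. New: observe_4h, high_risk, exposure_confirmed, fever_present.
Round 2: R4 [IF fever_present THEN isolate]; R8 [IF fever_present and observe_4h THEN order_xray]. New: isolate, order_xray.
Round 3: R10 [IF order_xray THEN immunocompromised]. New: immunocompromised.
Round 4: R2 [IF immunocompromised THEN start_antiviral]; R3 [IF immunocompromised THEN age_over_65]; R9 [IF immunocompromised THEN admit]. New: start_antiviral, age_over_65, admit.
Closure: {admit, age_over_65, chest_pain, discharge_ok, exposure_confirmed, fever_present, high_risk, hydration_advised, immunocompromised, isolate, o2_sat_low, observe_4h, order_pcr, order_xray, start_antiviral} — 15 facts.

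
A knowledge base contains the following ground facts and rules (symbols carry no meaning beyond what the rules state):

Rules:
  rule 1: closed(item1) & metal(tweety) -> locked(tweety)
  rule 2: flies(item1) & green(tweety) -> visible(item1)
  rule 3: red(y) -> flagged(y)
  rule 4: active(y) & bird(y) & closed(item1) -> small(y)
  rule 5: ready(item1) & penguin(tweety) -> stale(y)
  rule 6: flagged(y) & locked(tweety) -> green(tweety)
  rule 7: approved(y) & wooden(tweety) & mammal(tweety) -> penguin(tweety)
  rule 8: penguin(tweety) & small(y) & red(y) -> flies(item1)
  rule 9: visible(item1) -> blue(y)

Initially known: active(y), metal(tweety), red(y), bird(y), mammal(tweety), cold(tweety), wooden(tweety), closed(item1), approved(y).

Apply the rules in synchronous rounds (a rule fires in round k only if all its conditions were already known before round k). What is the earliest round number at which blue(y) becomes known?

4

Round 1 fires rule 1, rule 3, rule 4, rule 7, giving locked(tweety), flagged(y), small(y), penguin(tweety).
Round 2 fires rule 6, rule 8, giving green(tweety), flies(item1).
Round 3 fires rule 2, giving visible(item1).
Round 4 fires rule 9, giving blue(y).
blue(y) first appears in round 4.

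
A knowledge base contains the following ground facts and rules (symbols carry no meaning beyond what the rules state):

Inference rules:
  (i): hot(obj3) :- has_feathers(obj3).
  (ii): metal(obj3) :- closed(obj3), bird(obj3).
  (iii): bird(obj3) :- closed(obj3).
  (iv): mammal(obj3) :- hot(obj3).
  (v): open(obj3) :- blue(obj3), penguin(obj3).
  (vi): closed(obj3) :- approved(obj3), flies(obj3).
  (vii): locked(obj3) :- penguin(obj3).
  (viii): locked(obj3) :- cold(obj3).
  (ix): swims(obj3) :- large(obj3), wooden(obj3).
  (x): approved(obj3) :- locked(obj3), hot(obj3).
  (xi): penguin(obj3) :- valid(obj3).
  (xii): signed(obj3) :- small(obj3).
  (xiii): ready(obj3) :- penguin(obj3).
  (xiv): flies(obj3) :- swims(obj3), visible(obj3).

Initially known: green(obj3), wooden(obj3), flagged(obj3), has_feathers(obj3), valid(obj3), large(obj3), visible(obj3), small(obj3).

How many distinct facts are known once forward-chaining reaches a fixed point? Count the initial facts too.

20

Round 1 — (i), (ix), (xi), (xii), derive hot(obj3), swims(obj3), penguin(obj3), signed(obj3).
Round 2 — (iv), (vii), (xiii), (xiv), derive mammal(obj3), locked(obj3), ready(obj3), flies(obj3).
Round 3 — (x), derive approved(obj3).
Round 4 — (vi), derive closed(obj3).
Round 5 — (iii), derive bird(obj3).
Round 6 — (ii), derive metal(obj3).
Closure: {approved(obj3), bird(obj3), closed(obj3), flagged(obj3), flies(obj3), green(obj3), has_feathers(obj3), hot(obj3), large(obj3), locked(obj3), mammal(obj3), metal(obj3), penguin(obj3), ready(obj3), signed(obj3), small(obj3), swims(obj3), valid(obj3), visible(obj3), wooden(obj3)} — 20 facts.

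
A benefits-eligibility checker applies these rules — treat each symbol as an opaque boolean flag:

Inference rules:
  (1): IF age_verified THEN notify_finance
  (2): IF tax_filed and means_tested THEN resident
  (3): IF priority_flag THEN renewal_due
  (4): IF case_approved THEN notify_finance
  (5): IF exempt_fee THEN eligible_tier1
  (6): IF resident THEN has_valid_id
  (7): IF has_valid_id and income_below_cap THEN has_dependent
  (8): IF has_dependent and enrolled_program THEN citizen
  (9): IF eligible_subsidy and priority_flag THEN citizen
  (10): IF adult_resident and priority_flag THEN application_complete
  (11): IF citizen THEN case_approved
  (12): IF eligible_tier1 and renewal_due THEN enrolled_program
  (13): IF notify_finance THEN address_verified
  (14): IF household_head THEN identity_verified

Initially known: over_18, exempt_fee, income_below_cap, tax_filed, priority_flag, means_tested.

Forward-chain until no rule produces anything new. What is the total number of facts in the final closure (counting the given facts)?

16

[1] (2) [IF tax_filed and means_tested THEN resident]; (3) [IF priority_flag THEN renewal_due]; (5) [IF exempt_fee THEN eligible_tier1]. ⇒ new: resident, renewal_due, eligible_tier1.
[2] (6) [IF resident THEN has_valid_id]; (12) [IF eligible_tier1 and renewal_due THEN enrolled_program]. ⇒ new: has_valid_id, enrolled_program.
[3] (7) [IF has_valid_id and income_below_cap THEN has_dependent]. ⇒ new: has_dependent.
[4] (8) [IF has_dependent and enrolled_program THEN citizen]. ⇒ new: citizen.
[5] (11) [IF citizen THEN case_approved]. ⇒ new: case_approved.
[6] (4) [IF case_approved THEN notify_finance]. ⇒ new: notify_finance.
[7] (13) [IF notify_finance THEN address_verified]. ⇒ new: address_verified.
Closure: {address_verified, case_approved, citizen, eligible_tier1, enrolled_program, exempt_fee, has_dependent, has_valid_id, income_below_cap, means_tested, notify_finance, over_18, priority_flag, renewal_due, resident, tax_filed} — 16 facts.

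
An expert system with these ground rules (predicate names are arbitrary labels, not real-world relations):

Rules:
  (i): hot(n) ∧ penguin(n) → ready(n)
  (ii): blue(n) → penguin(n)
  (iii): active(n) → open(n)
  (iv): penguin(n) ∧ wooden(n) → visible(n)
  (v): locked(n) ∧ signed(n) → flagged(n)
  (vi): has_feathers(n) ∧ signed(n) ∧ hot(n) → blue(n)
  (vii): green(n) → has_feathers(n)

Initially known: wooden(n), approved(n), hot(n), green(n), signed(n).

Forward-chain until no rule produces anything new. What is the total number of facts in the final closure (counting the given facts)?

10

Round 1 — (vii), derive has_feathers(n).
Round 2 — (vi), derive blue(n).
Round 3 — (ii), derive penguin(n).
Round 4 — (i), (iv), derive ready(n), visible(n).
Closure: {approved(n), blue(n), green(n), has_feathers(n), hot(n), penguin(n), ready(n), signed(n), visible(n), wooden(n)} — 10 facts.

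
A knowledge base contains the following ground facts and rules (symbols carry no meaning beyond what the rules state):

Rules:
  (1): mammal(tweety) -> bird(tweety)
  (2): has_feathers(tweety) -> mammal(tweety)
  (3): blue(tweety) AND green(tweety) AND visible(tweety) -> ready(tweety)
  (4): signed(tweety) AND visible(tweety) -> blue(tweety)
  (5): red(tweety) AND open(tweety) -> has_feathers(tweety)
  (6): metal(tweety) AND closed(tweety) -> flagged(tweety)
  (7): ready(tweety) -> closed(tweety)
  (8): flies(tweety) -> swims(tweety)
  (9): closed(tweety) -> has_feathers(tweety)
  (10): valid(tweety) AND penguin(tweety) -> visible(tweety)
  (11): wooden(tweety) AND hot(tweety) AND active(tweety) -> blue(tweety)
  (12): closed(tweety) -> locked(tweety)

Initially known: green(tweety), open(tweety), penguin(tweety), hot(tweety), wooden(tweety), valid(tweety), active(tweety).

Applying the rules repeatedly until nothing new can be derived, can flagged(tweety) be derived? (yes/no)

no

Round 1 fires (10), (11), giving visible(tweety), blue(tweety).
Round 2 fires (3), giving ready(tweety).
Round 3 fires (7), giving closed(tweety).
Round 4 fires (9), (12), giving has_feathers(tweety), locked(tweety).
Round 5 fires (2), giving mammal(tweety).
Round 6 fires (1), giving bird(tweety).
Fixed point reached. flagged(tweety) is concluded only by (6); (6) needs metal(tweety) (never derived).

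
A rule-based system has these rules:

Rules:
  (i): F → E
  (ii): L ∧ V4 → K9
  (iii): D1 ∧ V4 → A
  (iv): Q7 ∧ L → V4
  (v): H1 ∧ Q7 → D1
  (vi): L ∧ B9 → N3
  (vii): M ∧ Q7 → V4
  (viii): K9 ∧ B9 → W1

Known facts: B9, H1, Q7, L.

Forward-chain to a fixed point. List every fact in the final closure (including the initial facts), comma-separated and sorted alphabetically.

Round 1: (iv) [Q7 ∧ L → V4]; (v) [H1 ∧ Q7 → D1]; (vi) [L ∧ B9 → N3]. New: V4, D1, N3.
Round 2: (ii) [L ∧ V4 → K9]; (iii) [D1 ∧ V4 → A]. New: K9, A.
Round 3: (viii) [K9 ∧ B9 → W1]. New: W1.

A, B9, D1, H1, K9, L, N3, Q7, V4, W1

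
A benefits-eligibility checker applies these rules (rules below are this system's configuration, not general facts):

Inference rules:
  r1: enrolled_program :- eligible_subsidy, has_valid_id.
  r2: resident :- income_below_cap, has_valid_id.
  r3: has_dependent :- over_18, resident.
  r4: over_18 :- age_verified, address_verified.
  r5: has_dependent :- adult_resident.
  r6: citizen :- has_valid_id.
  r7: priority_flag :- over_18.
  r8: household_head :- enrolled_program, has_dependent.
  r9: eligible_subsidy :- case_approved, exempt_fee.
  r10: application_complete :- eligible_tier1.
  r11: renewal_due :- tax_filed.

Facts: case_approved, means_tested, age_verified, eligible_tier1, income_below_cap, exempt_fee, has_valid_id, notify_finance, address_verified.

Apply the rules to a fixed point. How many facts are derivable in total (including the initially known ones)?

Round 1: r2 [resident :- income_below_cap, has_valid_id.]; r4 [over_18 :- age_verified, address_verified.]; r6 [citizen :- has_valid_id.]; r9 [eligible_subsidy :- case_approved, exempt_fee.]; r10 [application_complete :- eligible_tier1.]. Adds resident, over_18, citizen, eligible_subsidy, application_complete.
Round 2: r1 [enrolled_program :- eligible_subsidy, has_valid_id.]; r3 [has_dependent :- over_18, resident.]; r7 [priority_flag :- over_18.]. Adds enrolled_program, has_dependent, priority_flag.
Round 3: r8 [household_head :- enrolled_program, has_dependent.]. Adds household_head.
Closure: {address_verified, age_verified, application_complete, case_approved, citizen, eligible_subsidy, eligible_tier1, enrolled_program, exempt_fee, has_dependent, has_valid_id, household_head, income_below_cap, means_tested, notify_finance, over_18, priority_flag, resident} — 18 facts.

18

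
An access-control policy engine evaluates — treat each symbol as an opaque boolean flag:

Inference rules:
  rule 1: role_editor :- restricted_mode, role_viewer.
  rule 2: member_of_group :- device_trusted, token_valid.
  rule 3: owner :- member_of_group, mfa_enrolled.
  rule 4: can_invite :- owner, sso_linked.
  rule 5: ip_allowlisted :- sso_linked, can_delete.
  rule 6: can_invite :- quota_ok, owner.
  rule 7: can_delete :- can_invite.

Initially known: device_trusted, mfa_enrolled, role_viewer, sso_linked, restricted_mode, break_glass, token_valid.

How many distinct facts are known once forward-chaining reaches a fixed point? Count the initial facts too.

13

Round 1: rule 1 [role_editor :- restricted_mode, role_viewer.]; rule 2 [member_of_group :- device_trusted, token_valid.]. New: role_editor, member_of_group.
Round 2: rule 3 [owner :- member_of_group, mfa_enrolled.]. New: owner.
Round 3: rule 4 [can_invite :- owner, sso_linked.]. New: can_invite.
Round 4: rule 7 [can_delete :- can_invite.]. New: can_delete.
Round 5: rule 5 [ip_allowlisted :- sso_linked, can_delete.]. New: ip_allowlisted.
Closure: {break_glass, can_delete, can_invite, device_trusted, ip_allowlisted, member_of_group, mfa_enrolled, owner, restricted_mode, role_editor, role_viewer, sso_linked, token_valid} — 13 facts.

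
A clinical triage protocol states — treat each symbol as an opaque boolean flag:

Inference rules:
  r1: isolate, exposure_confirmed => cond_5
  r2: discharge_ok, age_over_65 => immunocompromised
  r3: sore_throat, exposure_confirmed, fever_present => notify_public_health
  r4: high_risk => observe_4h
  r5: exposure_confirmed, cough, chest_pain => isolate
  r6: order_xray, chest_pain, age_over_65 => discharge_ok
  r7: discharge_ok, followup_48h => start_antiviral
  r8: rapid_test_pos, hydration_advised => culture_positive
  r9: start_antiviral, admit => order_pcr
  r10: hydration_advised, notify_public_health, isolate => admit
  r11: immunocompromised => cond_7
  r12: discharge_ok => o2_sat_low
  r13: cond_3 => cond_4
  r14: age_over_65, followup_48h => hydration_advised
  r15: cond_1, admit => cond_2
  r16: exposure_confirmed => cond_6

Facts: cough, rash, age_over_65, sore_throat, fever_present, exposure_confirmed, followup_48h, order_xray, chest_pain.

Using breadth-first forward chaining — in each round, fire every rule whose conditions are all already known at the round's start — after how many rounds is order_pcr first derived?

Round 1: r3 [sore_throat, exposure_confirmed, fever_present => notify_public_health]; r5 [exposure_confirmed, cough, chest_pain => isolate]; r6 [order_xray, chest_pain, age_over_65 => discharge_ok]; r14 [age_over_65, followup_48h => hydration_advised]; r16 [exposure_confirmed => cond_6]. Adds notify_public_health, isolate, discharge_ok, hydration_advised, cond_6.
Round 2: r1 [isolate, exposure_confirmed => cond_5]; r2 [discharge_ok, age_over_65 => immunocompromised]; r7 [discharge_ok, followup_48h => start_antiviral]; r10 [hydration_advised, notify_public_health, isolate => admit]; r12 [discharge_ok => o2_sat_low]. Adds cond_5, immunocompromised, start_antiviral, admit, o2_sat_low.
Round 3: r9 [start_antiviral, admit => order_pcr]; r11 [immunocompromised => cond_7]. Adds order_pcr, cond_7.
order_pcr first appears in round 3.

3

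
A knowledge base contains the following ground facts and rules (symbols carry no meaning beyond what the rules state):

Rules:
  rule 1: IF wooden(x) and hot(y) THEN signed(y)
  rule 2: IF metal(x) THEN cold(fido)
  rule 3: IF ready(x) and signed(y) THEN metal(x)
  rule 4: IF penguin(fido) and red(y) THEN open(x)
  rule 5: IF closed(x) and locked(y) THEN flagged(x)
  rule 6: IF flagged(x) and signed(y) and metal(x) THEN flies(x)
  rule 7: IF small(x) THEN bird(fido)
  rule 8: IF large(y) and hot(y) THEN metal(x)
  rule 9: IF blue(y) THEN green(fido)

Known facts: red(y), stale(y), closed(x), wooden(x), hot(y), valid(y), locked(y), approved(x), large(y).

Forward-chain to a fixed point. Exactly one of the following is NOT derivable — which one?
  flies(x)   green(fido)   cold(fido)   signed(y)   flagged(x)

green(fido)

[1] rule 1 [IF wooden(x) and hot(y) THEN signed(y)]; rule 5 [IF closed(x) and locked(y) THEN flagged(x)]; rule 8 [IF large(y) and hot(y) THEN metal(x)]. ⇒ new: signed(y), flagged(x), metal(x).
[2] rule 2 [IF metal(x) THEN cold(fido)]; rule 6 [IF flagged(x) and signed(y) and metal(x) THEN flies(x)]. ⇒ new: cold(fido), flies(x).
Derived: signed(y) (round 1), cold(fido) (round 2), flagged(x) (round 1), flies(x) (round 2). green(fido) never appears in any round.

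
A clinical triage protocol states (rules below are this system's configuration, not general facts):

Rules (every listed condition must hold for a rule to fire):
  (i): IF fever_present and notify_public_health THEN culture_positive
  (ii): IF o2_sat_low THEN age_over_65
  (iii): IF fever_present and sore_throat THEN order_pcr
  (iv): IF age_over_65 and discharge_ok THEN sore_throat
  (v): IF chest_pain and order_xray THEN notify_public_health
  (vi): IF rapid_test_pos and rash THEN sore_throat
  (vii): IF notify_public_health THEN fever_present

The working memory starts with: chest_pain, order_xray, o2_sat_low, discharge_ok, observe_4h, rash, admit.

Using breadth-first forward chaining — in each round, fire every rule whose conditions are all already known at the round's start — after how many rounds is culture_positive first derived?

3

Round 1 — (ii), (v), derive age_over_65, notify_public_health.
Round 2 — (iv), (vii), derive sore_throat, fever_present.
Round 3 — (i), (iii), derive culture_positive, order_pcr.
culture_positive first appears in round 3.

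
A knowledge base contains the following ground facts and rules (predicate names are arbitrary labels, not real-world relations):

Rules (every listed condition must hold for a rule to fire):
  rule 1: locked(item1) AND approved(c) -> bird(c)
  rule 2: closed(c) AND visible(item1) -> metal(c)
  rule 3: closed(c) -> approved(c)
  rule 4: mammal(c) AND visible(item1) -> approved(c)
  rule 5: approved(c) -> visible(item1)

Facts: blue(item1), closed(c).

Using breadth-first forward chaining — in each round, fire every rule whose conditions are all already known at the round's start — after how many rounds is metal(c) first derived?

3

Round 1: rule 3 [closed(c) -> approved(c)]. Adds approved(c).
Round 2: rule 5 [approved(c) -> visible(item1)]. Adds visible(item1).
Round 3: rule 2 [closed(c) AND visible(item1) -> metal(c)]. Adds metal(c).
metal(c) first appears in round 3.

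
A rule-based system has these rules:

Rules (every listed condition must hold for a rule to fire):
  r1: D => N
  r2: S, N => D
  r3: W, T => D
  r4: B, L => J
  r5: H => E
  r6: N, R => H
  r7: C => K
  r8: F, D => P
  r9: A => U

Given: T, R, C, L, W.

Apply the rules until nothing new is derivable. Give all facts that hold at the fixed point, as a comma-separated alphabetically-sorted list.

[1] r3 [W, T => D]; r7 [C => K]. ⇒ new: D, K.
[2] r1 [D => N]. ⇒ new: N.
[3] r6 [N, R => H]. ⇒ new: H.
[4] r5 [H => E]. ⇒ new: E.

C, D, E, H, K, L, N, R, T, W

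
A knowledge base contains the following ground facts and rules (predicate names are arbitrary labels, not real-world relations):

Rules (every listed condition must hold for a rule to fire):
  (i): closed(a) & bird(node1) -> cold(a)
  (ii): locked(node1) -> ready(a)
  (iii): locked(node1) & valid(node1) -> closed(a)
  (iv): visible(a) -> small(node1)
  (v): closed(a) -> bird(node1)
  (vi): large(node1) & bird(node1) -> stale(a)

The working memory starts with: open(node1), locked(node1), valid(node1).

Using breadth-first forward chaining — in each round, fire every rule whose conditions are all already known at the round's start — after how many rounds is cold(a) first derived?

Round 1 — (ii), (iii), derive ready(a), closed(a).
Round 2 — (v), derive bird(node1).
Round 3 — (i), derive cold(a).
cold(a) first appears in round 3.

3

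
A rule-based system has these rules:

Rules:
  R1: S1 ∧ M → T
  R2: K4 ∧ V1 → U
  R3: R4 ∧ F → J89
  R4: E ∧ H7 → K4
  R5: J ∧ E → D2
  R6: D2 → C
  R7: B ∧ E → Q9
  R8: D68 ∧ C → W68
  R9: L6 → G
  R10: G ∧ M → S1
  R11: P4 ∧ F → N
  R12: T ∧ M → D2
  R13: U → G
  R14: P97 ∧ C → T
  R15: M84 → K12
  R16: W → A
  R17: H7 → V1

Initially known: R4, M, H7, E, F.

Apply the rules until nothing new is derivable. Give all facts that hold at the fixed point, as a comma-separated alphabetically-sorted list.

C, D2, E, F, G, H7, J89, K4, M, R4, S1, T, U, V1

[1] R3 [R4 ∧ F → J89]; R4 [E ∧ H7 → K4]; R17 [H7 → V1]. ⇒ new: J89, K4, V1.
[2] R2 [K4 ∧ V1 → U]. ⇒ new: U.
[3] R13 [U → G]. ⇒ new: G.
[4] R10 [G ∧ M → S1]. ⇒ new: S1.
[5] R1 [S1 ∧ M → T]. ⇒ new: T.
[6] R12 [T ∧ M → D2]. ⇒ new: D2.
[7] R6 [D2 → C]. ⇒ new: C.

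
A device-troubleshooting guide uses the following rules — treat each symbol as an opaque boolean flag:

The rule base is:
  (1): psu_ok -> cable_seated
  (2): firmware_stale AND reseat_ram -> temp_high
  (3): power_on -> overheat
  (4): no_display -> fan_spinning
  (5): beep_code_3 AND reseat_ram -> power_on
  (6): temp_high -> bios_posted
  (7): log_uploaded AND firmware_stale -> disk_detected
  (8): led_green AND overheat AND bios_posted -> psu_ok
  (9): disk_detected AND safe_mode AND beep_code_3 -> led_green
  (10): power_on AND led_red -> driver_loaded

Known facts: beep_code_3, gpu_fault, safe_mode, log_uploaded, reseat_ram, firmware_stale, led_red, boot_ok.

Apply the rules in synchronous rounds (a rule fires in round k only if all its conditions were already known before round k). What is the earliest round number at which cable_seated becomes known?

4

Round 1: (2) [firmware_stale AND reseat_ram -> temp_high]; (5) [beep_code_3 AND reseat_ram -> power_on]; (7) [log_uploaded AND firmware_stale -> disk_detected]. New: temp_high, power_on, disk_detected.
Round 2: (3) [power_on -> overheat]; (6) [temp_high -> bios_posted]; (9) [disk_detected AND safe_mode AND beep_code_3 -> led_green]; (10) [power_on AND led_red -> driver_loaded]. New: overheat, bios_posted, led_green, driver_loaded.
Round 3: (8) [led_green AND overheat AND bios_posted -> psu_ok]. New: psu_ok.
Round 4: (1) [psu_ok -> cable_seated]. New: cable_seated.
cable_seated first appears in round 4.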